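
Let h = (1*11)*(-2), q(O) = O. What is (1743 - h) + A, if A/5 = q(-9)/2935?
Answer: 1036046/587 ≈ 1765.0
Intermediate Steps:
h = -22 (h = 11*(-2) = -22)
A = -9/587 (A = 5*(-9/2935) = -9/587 ≈ -0.015332)
(1743 - h) + A = (1743 - 1*(-22)) - 9/587 = (1743 + 22) - 9/587 = 1765 - 9/587 = 1036046/587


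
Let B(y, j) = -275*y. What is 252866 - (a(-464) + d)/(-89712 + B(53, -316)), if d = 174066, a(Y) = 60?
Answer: 26370810668/104287 ≈ 2.5287e+5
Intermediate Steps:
252866 - (a(-464) + d)/(-89712 + B(53, -316)) = 252866 - (60 + 174066)/(-89712 - 275*53) = 252866 - 174126/(-89712 - 14575) = 252866 - 174126/(-104287) = 252866 - 174126*(-1)/104287 = 252866 - 1*(-174126/104287) = 252866 + 174126/104287 = 26370810668/104287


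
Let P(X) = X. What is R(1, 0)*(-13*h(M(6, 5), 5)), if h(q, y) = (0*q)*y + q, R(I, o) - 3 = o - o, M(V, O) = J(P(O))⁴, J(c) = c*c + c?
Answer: -31590000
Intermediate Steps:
J(c) = c + c² (J(c) = c² + c = c + c²)
M(V, O) = O⁴*(1 + O)⁴ (M(V, O) = (O*(1 + O))⁴ = O⁴*(1 + O)⁴)
R(I, o) = 3 (R(I, o) = 3 + (o - o) = 3 + 0 = 3)
h(q, y) = q (h(q, y) = 0*y + q = 0 + q = q)
R(1, 0)*(-13*h(M(6, 5), 5)) = 3*(-13*5⁴*(1 + 5)⁴) = 3*(-8125*6⁴) = 3*(-8125*1296) = 3*(-13*810000) = 3*(-10530000) = -31590000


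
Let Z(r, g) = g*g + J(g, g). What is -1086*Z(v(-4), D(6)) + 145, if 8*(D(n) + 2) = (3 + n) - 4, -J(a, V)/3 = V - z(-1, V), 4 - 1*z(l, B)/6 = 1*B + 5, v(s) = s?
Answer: -438991/32 ≈ -13718.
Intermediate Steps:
z(l, B) = -6 - 6*B (z(l, B) = 24 - 6*(1*B + 5) = 24 - 6*(B + 5) = 24 - 6*(5 + B) = 24 + (-30 - 6*B) = -6 - 6*B)
J(a, V) = -18 - 21*V (J(a, V) = -3*(V - (-6 - 6*V)) = -3*(V + (6 + 6*V)) = -3*(6 + 7*V) = -18 - 21*V)
D(n) = -17/8 + n/8 (D(n) = -2 + ((3 + n) - 4)/8 = -2 + (-1 + n)/8 = -2 + (-⅛ + n/8) = -17/8 + n/8)
Z(r, g) = -18 + g² - 21*g (Z(r, g) = g*g + (-18 - 21*g) = g² + (-18 - 21*g) = -18 + g² - 21*g)
-1086*Z(v(-4), D(6)) + 145 = -1086*(-18 + (-17/8 + (⅛)*6)² - 21*(-17/8 + (⅛)*6)) + 145 = -1086*(-18 + (-17/8 + ¾)² - 21*(-17/8 + ¾)) + 145 = -1086*(-18 + (-11/8)² - 21*(-11/8)) + 145 = -1086*(-18 + 121/64 + 231/8) + 145 = -1086*817/64 + 145 = -443631/32 + 145 = -438991/32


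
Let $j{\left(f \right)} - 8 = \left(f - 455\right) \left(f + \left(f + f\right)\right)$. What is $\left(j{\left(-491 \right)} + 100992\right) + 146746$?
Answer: $1641204$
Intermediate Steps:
$j{\left(f \right)} = 8 + 3 f \left(-455 + f\right)$ ($j{\left(f \right)} = 8 + \left(f - 455\right) \left(f + \left(f + f\right)\right) = 8 + \left(-455 + f\right) \left(f + 2 f\right) = 8 + \left(-455 + f\right) 3 f = 8 + 3 f \left(-455 + f\right)$)
$\left(j{\left(-491 \right)} + 100992\right) + 146746 = \left(\left(8 - -670215 + 3 \left(-491\right)^{2}\right) + 100992\right) + 146746 = \left(\left(8 + 670215 + 3 \cdot 241081\right) + 100992\right) + 146746 = \left(\left(8 + 670215 + 723243\right) + 100992\right) + 146746 = \left(1393466 + 100992\right) + 146746 = 1494458 + 146746 = 1641204$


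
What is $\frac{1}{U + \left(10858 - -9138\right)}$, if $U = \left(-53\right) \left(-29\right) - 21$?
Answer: $\frac{1}{21512} \approx 4.6486 \cdot 10^{-5}$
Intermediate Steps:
$U = 1516$ ($U = 1537 - 21 = 1516$)
$\frac{1}{U + \left(10858 - -9138\right)} = \frac{1}{1516 + \left(10858 - -9138\right)} = \frac{1}{1516 + \left(10858 + 9138\right)} = \frac{1}{1516 + 19996} = \frac{1}{21512}$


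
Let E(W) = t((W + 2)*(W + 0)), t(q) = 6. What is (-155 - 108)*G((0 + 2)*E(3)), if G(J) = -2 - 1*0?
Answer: 526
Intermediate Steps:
E(W) = 6
G(J) = -2 (G(J) = -2 + 0 = -2)
(-155 - 108)*G((0 + 2)*E(3)) = (-155 - 108)*(-2) = -263*(-2) = 526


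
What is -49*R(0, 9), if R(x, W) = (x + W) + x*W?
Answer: -441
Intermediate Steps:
R(x, W) = W + x + W*x (R(x, W) = (W + x) + W*x = W + x + W*x)
-49*R(0, 9) = -49*(9 + 0 + 9*0) = -49*(9 + 0 + 0) = -49*9 = -441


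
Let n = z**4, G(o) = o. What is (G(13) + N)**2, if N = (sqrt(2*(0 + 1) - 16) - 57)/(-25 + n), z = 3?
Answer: (671 + I*sqrt(14))**2/3136 ≈ 143.57 + 1.6012*I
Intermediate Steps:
n = 81 (n = 3**4 = 81)
N = -57/56 + I*sqrt(14)/56 (N = (sqrt(2*(0 + 1) - 16) - 57)/(-25 + 81) = (sqrt(2*1 - 16) - 57)/56 = (sqrt(2 - 16) - 57)*(1/56) = (sqrt(-14) - 57)*(1/56) = (I*sqrt(14) - 57)*(1/56) = (-57 + I*sqrt(14))*(1/56) = -57/56 + I*sqrt(14)/56 ≈ -1.0179 + 0.066815*I)
(G(13) + N)**2 = (13 + (-57/56 + I*sqrt(14)/56))**2 = (671/56 + I*sqrt(14)/56)**2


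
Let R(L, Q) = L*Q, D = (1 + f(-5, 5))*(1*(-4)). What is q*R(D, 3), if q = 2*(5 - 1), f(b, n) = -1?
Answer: 0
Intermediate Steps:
q = 8 (q = 2*4 = 8)
D = 0 (D = (1 - 1)*(1*(-4)) = 0*(-4) = 0)
q*R(D, 3) = 8*(0*3) = 8*0 = 0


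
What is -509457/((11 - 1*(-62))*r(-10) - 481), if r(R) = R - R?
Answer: 39189/37 ≈ 1059.2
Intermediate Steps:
r(R) = 0
-509457/((11 - 1*(-62))*r(-10) - 481) = -509457/((11 - 1*(-62))*0 - 481) = -509457/((11 + 62)*0 - 481) = -509457/(73*0 - 481) = -509457/(0 - 481) = -509457/(-481) = -509457*(-1/481) = 39189/37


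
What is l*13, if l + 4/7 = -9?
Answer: -871/7 ≈ -124.43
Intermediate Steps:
l = -67/7 (l = -4/7 - 9 = -67/7 ≈ -9.5714)
l*13 = -67/7*13 = -871/7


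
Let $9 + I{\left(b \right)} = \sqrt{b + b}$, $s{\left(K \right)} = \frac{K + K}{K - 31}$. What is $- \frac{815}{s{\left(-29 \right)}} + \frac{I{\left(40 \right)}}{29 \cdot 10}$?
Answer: $- \frac{244509}{290} + \frac{2 \sqrt{5}}{145} \approx -843.1$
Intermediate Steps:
$s{\left(K \right)} = \frac{2 K}{-31 + K}$
$I{\left(b \right)} = -9 + \sqrt{2} \sqrt{b}$ ($I{\left(b \right)} = -9 + \sqrt{b + b} = -9 + \sqrt{2 b} = -9 + \sqrt{2} \sqrt{b}$)
$- \frac{815}{s{\left(-29 \right)}} + \frac{I{\left(40 \right)}}{29 \cdot 10} = - \frac{815}{2 \left(-29\right) \frac{1}{-31 - 29}} + \frac{-9 + \sqrt{2} \sqrt{40}}{29 \cdot 10} = - \frac{815}{2 \left(-29\right) \frac{1}{-60}} + \frac{-9 + \sqrt{2} \cdot 2 \sqrt{10}}{290} = - \frac{815}{2 \left(-29\right) \left(- \frac{1}{60}\right)} + \left(-9 + 4 \sqrt{5}\right) \frac{1}{290} = - \frac{815}{\frac{29}{30}} - \left(\frac{9}{290} - \frac{2 \sqrt{5}}{145}\right) = \left(-815\right) \frac{30}{29} - \left(\frac{9}{290} - \frac{2 \sqrt{5}}{145}\right) = - \frac{24450}{29} - \left(\frac{9}{290} - \frac{2 \sqrt{5}}{145}\right) = - \frac{244509}{290} + \frac{2 \sqrt{5}}{145}$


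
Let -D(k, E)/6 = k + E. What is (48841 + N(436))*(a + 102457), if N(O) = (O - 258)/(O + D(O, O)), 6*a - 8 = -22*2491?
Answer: 16395365491823/3597 ≈ 4.5581e+9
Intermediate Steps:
a = -27397/3 (a = 4/3 + (-22*2491)/6 = 4/3 + (1/6)*(-54802) = 4/3 - 27401/3 = -27397/3 ≈ -9132.3)
D(k, E) = -6*E - 6*k (D(k, E) = -6*(k + E) = -6*(E + k) = -6*E - 6*k)
N(O) = -(-258 + O)/(11*O) (N(O) = (O - 258)/(O + (-6*O - 6*O)) = (-258 + O)/(O - 12*O) = (-258 + O)/((-11*O)) = (-258 + O)*(-1/(11*O)) = -(-258 + O)/(11*O))
(48841 + N(436))*(a + 102457) = (48841 + (1/11)*(258 - 1*436)/436)*(-27397/3 + 102457) = (48841 + (1/11)*(1/436)*(258 - 436))*(279974/3) = (48841 + (1/11)*(1/436)*(-178))*(279974/3) = (48841 - 89/2398)*(279974/3) = (117120629/2398)*(279974/3) = 16395365491823/3597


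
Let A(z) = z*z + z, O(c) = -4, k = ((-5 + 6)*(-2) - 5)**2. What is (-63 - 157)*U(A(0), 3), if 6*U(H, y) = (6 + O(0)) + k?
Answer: -1870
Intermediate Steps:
k = 49 (k = (1*(-2) - 5)**2 = (-2 - 5)**2 = (-7)**2 = 49)
A(z) = z + z**2 (A(z) = z**2 + z = z + z**2)
U(H, y) = 17/2 (U(H, y) = ((6 - 4) + 49)/6 = (2 + 49)/6 = (1/6)*51 = 17/2)
(-63 - 157)*U(A(0), 3) = (-63 - 157)*(17/2) = -220*17/2 = -1870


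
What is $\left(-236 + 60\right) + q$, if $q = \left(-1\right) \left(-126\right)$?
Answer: $-50$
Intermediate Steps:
$q = 126$
$\left(-236 + 60\right) + q = \left(-236 + 60\right) + 126 = -176 + 126 = -50$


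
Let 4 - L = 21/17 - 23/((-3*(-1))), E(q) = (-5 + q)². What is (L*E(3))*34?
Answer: 4256/3 ≈ 1418.7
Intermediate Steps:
L = 532/51 (L = 4 - (21/17 - 23/((-3*(-1)))) = 4 - (21*(1/17) - 23/3) = 4 - (21/17 - 23*⅓) = 4 - (21/17 - 23/3) = 4 - 1*(-328/51) = 4 + 328/51 = 532/51 ≈ 10.431)
(L*E(3))*34 = (532*(-5 + 3)²/51)*34 = ((532/51)*(-2)²)*34 = ((532/51)*4)*34 = (2128/51)*34 = 4256/3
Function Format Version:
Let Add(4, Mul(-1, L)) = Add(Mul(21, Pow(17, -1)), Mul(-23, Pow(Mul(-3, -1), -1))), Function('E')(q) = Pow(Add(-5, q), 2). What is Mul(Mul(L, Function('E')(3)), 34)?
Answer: Rational(4256, 3) ≈ 1418.7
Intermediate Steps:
L = Rational(532, 51) (L = Add(4, Mul(-1, Add(Mul(21, Pow(17, -1)), Mul(-23, Pow(Mul(-3, -1), -1))))) = Add(4, Mul(-1, Add(Mul(21, Rational(1, 17)), Mul(-23, Pow(3, -1))))) = Add(4, Mul(-1, Add(Rational(21, 17), Mul(-23, Rational(1, 3))))) = Add(4, Mul(-1, Add(Rational(21, 17), Rational(-23, 3)))) = Add(4, Mul(-1, Rational(-328, 51))) = Add(4, Rational(328, 51)) = Rational(532, 51) ≈ 10.431)
Mul(Mul(L, Function('E')(3)), 34) = Mul(Mul(Rational(532, 51), Pow(Add(-5, 3), 2)), 34) = Mul(Mul(Rational(532, 51), Pow(-2, 2)), 34) = Mul(Mul(Rational(532, 51), 4), 34) = Mul(Rational(2128, 51), 34) = Rational(4256, 3)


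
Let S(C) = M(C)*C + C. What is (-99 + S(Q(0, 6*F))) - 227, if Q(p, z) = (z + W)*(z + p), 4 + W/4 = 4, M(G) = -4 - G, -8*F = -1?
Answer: -83969/256 ≈ -328.00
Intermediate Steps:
F = ⅛ (F = -⅛*(-1) = ⅛ ≈ 0.12500)
W = 0 (W = -16 + 4*4 = -16 + 16 = 0)
Q(p, z) = z*(p + z) (Q(p, z) = (z + 0)*(z + p) = z*(p + z))
S(C) = C + C*(-4 - C) (S(C) = (-4 - C)*C + C = C*(-4 - C) + C = C + C*(-4 - C))
(-99 + S(Q(0, 6*F))) - 227 = (-99 - (6*(⅛))*(0 + 6*(⅛))*(3 + (6*(⅛))*(0 + 6*(⅛)))) - 227 = (-99 - 3*(0 + ¾)/4*(3 + 3*(0 + ¾)/4)) - 227 = (-99 - (¾)*(¾)*(3 + (¾)*(¾))) - 227 = (-99 - 1*9/16*(3 + 9/16)) - 227 = (-99 - 1*9/16*57/16) - 227 = (-99 - 513/256) - 227 = -25857/256 - 227 = -83969/256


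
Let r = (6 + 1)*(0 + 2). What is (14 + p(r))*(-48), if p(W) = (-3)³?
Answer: 624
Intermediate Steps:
r = 14 (r = 7*2 = 14)
p(W) = -27
(14 + p(r))*(-48) = (14 - 27)*(-48) = -13*(-48) = 624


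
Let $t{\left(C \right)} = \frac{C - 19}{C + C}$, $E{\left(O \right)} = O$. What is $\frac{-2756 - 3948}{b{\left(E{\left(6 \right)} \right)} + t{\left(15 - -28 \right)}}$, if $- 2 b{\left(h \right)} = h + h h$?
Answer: $\frac{288272}{891} \approx 323.54$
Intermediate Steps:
$b{\left(h \right)} = - \frac{h}{2} - \frac{h^{2}}{2}$ ($b{\left(h \right)} = - \frac{h + h h}{2} = - \frac{h + h^{2}}{2} = - \frac{h}{2} - \frac{h^{2}}{2}$)
$t{\left(C \right)} = \frac{-19 + C}{2 C}$
$\frac{-2756 - 3948}{b{\left(E{\left(6 \right)} \right)} + t{\left(15 - -28 \right)}} = \frac{-2756 - 3948}{\left(- \frac{1}{2}\right) 6 \left(1 + 6\right) + \frac{-19 + \left(15 - -28\right)}{2 \left(15 - -28\right)}} = - \frac{6704}{\left(- \frac{1}{2}\right) 6 \cdot 7 + \frac{-19 + \left(15 + 28\right)}{2 \left(15 + 28\right)}} = - \frac{6704}{-21 + \frac{-19 + 43}{2 \cdot 43}} = - \frac{6704}{-21 + \frac{1}{2} \cdot \frac{1}{43} \cdot 24} = - \frac{6704}{-21 + \frac{12}{43}} = - \frac{6704}{- \frac{891}{43}} = \left(-6704\right) \left(- \frac{43}{891}\right) = \frac{288272}{891}$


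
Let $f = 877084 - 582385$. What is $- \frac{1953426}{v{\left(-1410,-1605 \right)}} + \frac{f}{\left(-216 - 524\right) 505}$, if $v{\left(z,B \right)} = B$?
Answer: $\frac{48634820287}{39985900} \approx 1216.3$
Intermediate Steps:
$f = 294699$ ($f = 877084 - 582385 = 294699$)
$- \frac{1953426}{v{\left(-1410,-1605 \right)}} + \frac{f}{\left(-216 - 524\right) 505} = - \frac{1953426}{-1605} + \frac{294699}{\left(-216 - 524\right) 505} = \left(-1953426\right) \left(- \frac{1}{1605}\right) + \frac{294699}{\left(-740\right) 505} = \frac{651142}{535} + \frac{294699}{-373700} = \frac{651142}{535} + 294699 \left(- \frac{1}{373700}\right) = \frac{651142}{535} - \frac{294699}{373700} = \frac{48634820287}{39985900}$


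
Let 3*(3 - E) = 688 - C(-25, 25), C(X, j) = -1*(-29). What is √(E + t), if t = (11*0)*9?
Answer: 5*I*√78/3 ≈ 14.72*I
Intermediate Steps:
C(X, j) = 29
t = 0 (t = 0*9 = 0)
E = -650/3 (E = 3 - (688 - 1*29)/3 = 3 - (688 - 29)/3 = 3 - ⅓*659 = 3 - 659/3 = -650/3 ≈ -216.67)
√(E + t) = √(-650/3 + 0) = √(-650/3) = 5*I*√78/3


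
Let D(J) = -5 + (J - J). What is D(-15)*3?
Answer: -15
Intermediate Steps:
D(J) = -5 (D(J) = -5 + 0 = -5)
D(-15)*3 = -5*3 = -15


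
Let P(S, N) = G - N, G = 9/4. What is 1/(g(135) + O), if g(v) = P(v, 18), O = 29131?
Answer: 4/116461 ≈ 3.4346e-5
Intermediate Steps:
G = 9/4 (G = 9*(¼) = 9/4 ≈ 2.2500)
P(S, N) = 9/4 - N
g(v) = -63/4 (g(v) = 9/4 - 1*18 = 9/4 - 18 = -63/4)
1/(g(135) + O) = 1/(-63/4 + 29131) = 1/(116461/4) = 4/116461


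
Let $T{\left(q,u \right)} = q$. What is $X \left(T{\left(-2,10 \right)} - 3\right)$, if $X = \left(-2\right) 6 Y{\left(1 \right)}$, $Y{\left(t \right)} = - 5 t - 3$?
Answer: $-480$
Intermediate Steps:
$Y{\left(t \right)} = -3 - 5 t$
$X = 96$ ($X = \left(-2\right) 6 \left(-3 - 5\right) = - 12 \left(-3 - 5\right) = \left(-12\right) \left(-8\right) = 96$)
$X \left(T{\left(-2,10 \right)} - 3\right) = 96 \left(-2 - 3\right) = 96 \left(-5\right) = -480$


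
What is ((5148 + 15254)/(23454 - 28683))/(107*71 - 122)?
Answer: -20402/39086775 ≈ -0.00052197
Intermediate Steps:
((5148 + 15254)/(23454 - 28683))/(107*71 - 122) = (20402/(-5229))/(7597 - 122) = (20402*(-1/5229))/7475 = -20402/5229*1/7475 = -20402/39086775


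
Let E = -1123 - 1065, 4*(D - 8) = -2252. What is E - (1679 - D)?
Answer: -4422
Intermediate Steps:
D = -555 (D = 8 + (¼)*(-2252) = 8 - 563 = -555)
E = -2188
E - (1679 - D) = -2188 - (1679 - 1*(-555)) = -2188 - (1679 + 555) = -2188 - 1*2234 = -2188 - 2234 = -4422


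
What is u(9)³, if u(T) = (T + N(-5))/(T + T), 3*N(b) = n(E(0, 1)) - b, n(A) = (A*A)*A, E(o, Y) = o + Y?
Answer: 1331/5832 ≈ 0.22822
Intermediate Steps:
E(o, Y) = Y + o
n(A) = A³ (n(A) = A²*A = A³)
N(b) = ⅓ - b/3 (N(b) = ((1 + 0)³ - b)/3 = (1³ - b)/3 = (1 - b)/3 = ⅓ - b/3)
u(T) = (2 + T)/(2*T) (u(T) = (T + (⅓ - ⅓*(-5)))/(T + T) = (T + (⅓ + 5/3))/((2*T)) = (T + 2)*(1/(2*T)) = (2 + T)*(1/(2*T)) = (2 + T)/(2*T))
u(9)³ = ((½)*(2 + 9)/9)³ = ((½)*(⅑)*11)³ = (11/18)³ = 1331/5832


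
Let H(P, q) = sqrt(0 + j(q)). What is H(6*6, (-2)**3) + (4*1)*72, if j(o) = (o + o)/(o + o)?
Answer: 289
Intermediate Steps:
j(o) = 1 (j(o) = (2*o)/((2*o)) = (2*o)*(1/(2*o)) = 1)
H(P, q) = 1 (H(P, q) = sqrt(0 + 1) = sqrt(1) = 1)
H(6*6, (-2)**3) + (4*1)*72 = 1 + (4*1)*72 = 1 + 4*72 = 1 + 288 = 289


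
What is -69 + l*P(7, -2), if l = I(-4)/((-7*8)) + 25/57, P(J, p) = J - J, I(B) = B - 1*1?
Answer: -69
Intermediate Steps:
I(B) = -1 + B (I(B) = B - 1 = -1 + B)
P(J, p) = 0
l = 1685/3192 (l = (-1 - 4)/((-7*8)) + 25/57 = -5/(-56) + 25*(1/57) = -5*(-1/56) + 25/57 = 5/56 + 25/57 = 1685/3192 ≈ 0.52788)
-69 + l*P(7, -2) = -69 + (1685/3192)*0 = -69 + 0 = -69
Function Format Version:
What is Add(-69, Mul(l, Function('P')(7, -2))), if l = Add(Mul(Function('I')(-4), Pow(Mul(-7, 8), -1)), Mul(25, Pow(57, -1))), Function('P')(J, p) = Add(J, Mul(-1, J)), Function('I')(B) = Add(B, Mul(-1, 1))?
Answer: -69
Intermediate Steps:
Function('I')(B) = Add(-1, B) (Function('I')(B) = Add(B, -1) = Add(-1, B))
Function('P')(J, p) = 0
l = Rational(1685, 3192) (l = Add(Mul(Add(-1, -4), Pow(Mul(-7, 8), -1)), Mul(25, Pow(57, -1))) = Add(Mul(-5, Pow(-56, -1)), Mul(25, Rational(1, 57))) = Add(Mul(-5, Rational(-1, 56)), Rational(25, 57)) = Add(Rational(5, 56), Rational(25, 57)) = Rational(1685, 3192) ≈ 0.52788)
Add(-69, Mul(l, Function('P')(7, -2))) = Add(-69, Mul(Rational(1685, 3192), 0)) = Add(-69, 0) = -69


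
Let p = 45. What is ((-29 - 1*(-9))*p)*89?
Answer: -80100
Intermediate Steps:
((-29 - 1*(-9))*p)*89 = ((-29 - 1*(-9))*45)*89 = ((-29 + 9)*45)*89 = -20*45*89 = -900*89 = -80100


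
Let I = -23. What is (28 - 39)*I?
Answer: 253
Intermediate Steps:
(28 - 39)*I = (28 - 39)*(-23) = -11*(-23) = 253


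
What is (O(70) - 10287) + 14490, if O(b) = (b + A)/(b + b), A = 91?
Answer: 84083/20 ≈ 4204.1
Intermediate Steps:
O(b) = (91 + b)/(2*b) (O(b) = (b + 91)/(b + b) = (91 + b)/((2*b)) = (91 + b)*(1/(2*b)) = (91 + b)/(2*b))
(O(70) - 10287) + 14490 = ((1/2)*(91 + 70)/70 - 10287) + 14490 = ((1/2)*(1/70)*161 - 10287) + 14490 = (23/20 - 10287) + 14490 = -205717/20 + 14490 = 84083/20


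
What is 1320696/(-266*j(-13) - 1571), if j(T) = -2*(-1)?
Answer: -440232/701 ≈ -628.01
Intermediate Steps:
j(T) = 2
1320696/(-266*j(-13) - 1571) = 1320696/(-266*2 - 1571) = 1320696/(-532 - 1571) = 1320696/(-2103) = 1320696*(-1/2103) = -440232/701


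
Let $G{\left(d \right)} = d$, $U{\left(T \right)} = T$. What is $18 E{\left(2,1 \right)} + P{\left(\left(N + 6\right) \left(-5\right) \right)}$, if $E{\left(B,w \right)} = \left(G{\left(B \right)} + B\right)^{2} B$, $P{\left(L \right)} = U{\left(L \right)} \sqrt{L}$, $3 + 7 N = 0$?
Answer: $576 - \frac{195 i \sqrt{1365}}{49} \approx 576.0 - 147.03 i$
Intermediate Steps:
$N = - \frac{3}{7}$ ($N = - \frac{3}{7} + \frac{1}{7} \cdot 0 = - \frac{3}{7} + 0 = - \frac{3}{7} \approx -0.42857$)
$P{\left(L \right)} = L^{\frac{3}{2}}$ ($P{\left(L \right)} = L \sqrt{L} = L^{\frac{3}{2}}$)
$E{\left(B,w \right)} = 4 B^{3}$ ($E{\left(B,w \right)} = \left(B + B\right)^{2} B = \left(2 B\right)^{2} B = 4 B^{2} B = 4 B^{3}$)
$18 E{\left(2,1 \right)} + P{\left(\left(N + 6\right) \left(-5\right) \right)} = 18 \cdot 4 \cdot 2^{3} + \left(\left(- \frac{3}{7} + 6\right) \left(-5\right)\right)^{\frac{3}{2}} = 18 \cdot 4 \cdot 8 + \left(\frac{39}{7} \left(-5\right)\right)^{\frac{3}{2}} = 18 \cdot 32 + \left(- \frac{195}{7}\right)^{\frac{3}{2}} = 576 - \frac{195 i \sqrt{1365}}{49}$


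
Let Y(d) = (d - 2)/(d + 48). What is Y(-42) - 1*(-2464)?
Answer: 7370/3 ≈ 2456.7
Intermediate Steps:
Y(d) = (-2 + d)/(48 + d)
Y(-42) - 1*(-2464) = (-2 - 42)/(48 - 42) - 1*(-2464) = -44/6 + 2464 = (⅙)*(-44) + 2464 = -22/3 + 2464 = 7370/3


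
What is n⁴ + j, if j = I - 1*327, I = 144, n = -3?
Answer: -102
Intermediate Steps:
j = -183 (j = 144 - 1*327 = 144 - 327 = -183)
n⁴ + j = (-3)⁴ - 183 = 81 - 183 = -102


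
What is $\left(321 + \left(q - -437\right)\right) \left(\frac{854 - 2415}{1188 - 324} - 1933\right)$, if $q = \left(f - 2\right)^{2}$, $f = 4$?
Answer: $- \frac{212302471}{144} \approx -1.4743 \cdot 10^{6}$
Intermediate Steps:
$q = 4$ ($q = \left(4 - 2\right)^{2} = 2^{2} = 4$)
$\left(321 + \left(q - -437\right)\right) \left(\frac{854 - 2415}{1188 - 324} - 1933\right) = \left(321 + \left(4 - -437\right)\right) \left(\frac{854 - 2415}{1188 - 324} - 1933\right) = \left(321 + \left(4 + 437\right)\right) \left(- \frac{1561}{864} - 1933\right) = \left(321 + 441\right) \left(\left(-1561\right) \frac{1}{864} - 1933\right) = 762 \left(- \frac{1561}{864} - 1933\right) = 762 \left(- \frac{1671673}{864}\right) = - \frac{212302471}{144}$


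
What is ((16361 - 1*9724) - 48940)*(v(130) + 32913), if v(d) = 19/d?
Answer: -181002226827/130 ≈ -1.3923e+9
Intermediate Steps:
((16361 - 1*9724) - 48940)*(v(130) + 32913) = ((16361 - 1*9724) - 48940)*(19/130 + 32913) = ((16361 - 9724) - 48940)*(19*(1/130) + 32913) = (6637 - 48940)*(19/130 + 32913) = -42303*4278709/130 = -181002226827/130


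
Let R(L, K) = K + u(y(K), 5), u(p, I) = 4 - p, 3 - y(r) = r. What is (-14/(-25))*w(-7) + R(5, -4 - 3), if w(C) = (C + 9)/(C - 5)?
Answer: -982/75 ≈ -13.093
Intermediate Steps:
y(r) = 3 - r
R(L, K) = 1 + 2*K (R(L, K) = K + (4 - (3 - K)) = K + (4 + (-3 + K)) = K + (1 + K) = 1 + 2*K)
w(C) = (9 + C)/(-5 + C)
(-14/(-25))*w(-7) + R(5, -4 - 3) = (-14/(-25))*((9 - 7)/(-5 - 7)) + (1 + 2*(-4 - 3)) = (-14*(-1/25))*(2/(-12)) + (1 + 2*(-7)) = 14*(-1/12*2)/25 + (1 - 14) = (14/25)*(-1/6) - 13 = -7/75 - 13 = -982/75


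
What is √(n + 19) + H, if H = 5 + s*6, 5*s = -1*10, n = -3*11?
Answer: -7 + I*√14 ≈ -7.0 + 3.7417*I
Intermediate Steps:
n = -33
s = -2 (s = (-1*10)/5 = (⅕)*(-10) = -2)
H = -7 (H = 5 - 2*6 = 5 - 12 = -7)
√(n + 19) + H = √(-33 + 19) - 7 = √(-14) - 7 = I*√14 - 7 = -7 + I*√14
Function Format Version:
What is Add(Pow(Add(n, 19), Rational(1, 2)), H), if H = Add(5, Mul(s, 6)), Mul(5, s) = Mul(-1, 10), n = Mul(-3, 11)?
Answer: Add(-7, Mul(I, Pow(14, Rational(1, 2)))) ≈ Add(-7.0000, Mul(3.7417, I))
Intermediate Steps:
n = -33
s = -2 (s = Mul(Rational(1, 5), Mul(-1, 10)) = Mul(Rational(1, 5), -10) = -2)
H = -7 (H = Add(5, Mul(-2, 6)) = Add(5, -12) = -7)
Add(Pow(Add(n, 19), Rational(1, 2)), H) = Add(Pow(Add(-33, 19), Rational(1, 2)), -7) = Add(Pow(-14, Rational(1, 2)), -7) = Add(Mul(I, Pow(14, Rational(1, 2))), -7) = Add(-7, Mul(I, Pow(14, Rational(1, 2))))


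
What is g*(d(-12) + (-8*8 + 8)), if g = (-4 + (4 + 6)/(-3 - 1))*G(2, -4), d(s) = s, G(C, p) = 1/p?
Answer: -221/2 ≈ -110.50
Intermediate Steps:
g = 13/8 (g = (-4 + (4 + 6)/(-3 - 1))/(-4) = (-4 + 10/(-4))*(-1/4) = (-4 + 10*(-1/4))*(-1/4) = (-4 - 5/2)*(-1/4) = -13/2*(-1/4) = 13/8 ≈ 1.6250)
g*(d(-12) + (-8*8 + 8)) = 13*(-12 + (-8*8 + 8))/8 = 13*(-12 + (-64 + 8))/8 = 13*(-12 - 56)/8 = (13/8)*(-68) = -221/2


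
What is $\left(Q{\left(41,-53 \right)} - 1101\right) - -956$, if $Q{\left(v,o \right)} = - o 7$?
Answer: $226$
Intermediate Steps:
$Q{\left(v,o \right)} = - 7 o$
$\left(Q{\left(41,-53 \right)} - 1101\right) - -956 = \left(\left(-7\right) \left(-53\right) - 1101\right) - -956 = \left(371 - 1101\right) + \left(-138 + 1094\right) = -730 + 956 = 226$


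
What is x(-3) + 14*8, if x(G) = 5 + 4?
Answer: 121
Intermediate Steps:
x(G) = 9
x(-3) + 14*8 = 9 + 14*8 = 9 + 112 = 121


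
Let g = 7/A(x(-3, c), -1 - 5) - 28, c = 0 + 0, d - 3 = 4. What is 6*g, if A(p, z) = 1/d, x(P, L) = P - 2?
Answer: 126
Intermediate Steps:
d = 7 (d = 3 + 4 = 7)
c = 0
x(P, L) = -2 + P
A(p, z) = ⅐ (A(p, z) = 1/7 = ⅐)
g = 21 (g = 7/(⅐) - 28 = 7*7 - 28 = 49 - 28 = 21)
6*g = 6*21 = 126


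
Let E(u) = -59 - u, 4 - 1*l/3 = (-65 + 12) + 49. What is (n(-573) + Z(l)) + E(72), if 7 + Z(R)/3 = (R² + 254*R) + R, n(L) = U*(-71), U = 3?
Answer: 19723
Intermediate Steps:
n(L) = -213 (n(L) = 3*(-71) = -213)
l = 24 (l = 12 - 3*((-65 + 12) + 49) = 12 - 3*(-53 + 49) = 12 - 3*(-4) = 12 + 12 = 24)
Z(R) = -21 + 3*R² + 765*R (Z(R) = -21 + 3*((R² + 254*R) + R) = -21 + 3*(R² + 255*R) = -21 + (3*R² + 765*R) = -21 + 3*R² + 765*R)
(n(-573) + Z(l)) + E(72) = (-213 + (-21 + 3*24² + 765*24)) + (-59 - 1*72) = (-213 + (-21 + 3*576 + 18360)) + (-59 - 72) = (-213 + (-21 + 1728 + 18360)) - 131 = (-213 + 20067) - 131 = 19854 - 131 = 19723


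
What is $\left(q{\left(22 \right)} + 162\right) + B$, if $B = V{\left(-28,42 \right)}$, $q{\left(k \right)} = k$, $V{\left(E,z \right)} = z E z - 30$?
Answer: $-49238$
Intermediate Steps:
$V{\left(E,z \right)} = -30 + E z^{2}$ ($V{\left(E,z \right)} = E z z - 30 = E z^{2} - 30 = -30 + E z^{2}$)
$B = -49422$ ($B = -30 - 28 \cdot 42^{2} = -30 - 49392 = -49422$)
$\left(q{\left(22 \right)} + 162\right) + B = \left(22 + 162\right) - 49422 = 184 - 49422 = -49238$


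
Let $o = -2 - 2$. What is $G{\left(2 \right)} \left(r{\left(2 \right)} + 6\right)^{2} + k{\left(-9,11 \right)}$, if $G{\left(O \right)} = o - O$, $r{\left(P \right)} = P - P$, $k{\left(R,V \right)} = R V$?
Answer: $-315$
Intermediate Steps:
$o = -4$
$r{\left(P \right)} = 0$
$G{\left(O \right)} = -4 - O$
$G{\left(2 \right)} \left(r{\left(2 \right)} + 6\right)^{2} + k{\left(-9,11 \right)} = \left(-4 - 2\right) \left(0 + 6\right)^{2} - 99 = \left(-4 - 2\right) 6^{2} - 99 = \left(-6\right) 36 - 99 = -216 - 99 = -315$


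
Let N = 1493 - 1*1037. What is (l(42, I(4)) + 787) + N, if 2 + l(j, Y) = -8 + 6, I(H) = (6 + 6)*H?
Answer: 1239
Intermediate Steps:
I(H) = 12*H
l(j, Y) = -4 (l(j, Y) = -2 + (-8 + 6) = -2 - 2 = -4)
N = 456 (N = 1493 - 1037 = 456)
(l(42, I(4)) + 787) + N = (-4 + 787) + 456 = 783 + 456 = 1239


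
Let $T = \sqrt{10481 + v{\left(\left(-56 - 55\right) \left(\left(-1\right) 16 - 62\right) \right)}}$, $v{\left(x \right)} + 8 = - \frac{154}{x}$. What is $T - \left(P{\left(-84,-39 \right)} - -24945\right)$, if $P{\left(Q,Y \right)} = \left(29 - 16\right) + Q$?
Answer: $-24874 + \frac{2 \sqrt{5451839185}}{1443} \approx -24772.0$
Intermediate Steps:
$P{\left(Q,Y \right)} = 13 + Q$
$v{\left(x \right)} = -8 - \frac{154}{x}$
$T = \frac{2 \sqrt{5451839185}}{1443}$ ($T = \sqrt{10481 - \left(8 + \frac{154}{\left(-56 - 55\right) \left(\left(-1\right) 16 - 62\right)}\right)} = \sqrt{10481 - \left(8 + \frac{154}{\left(-111\right) \left(-16 - 62\right)}\right)} = \sqrt{10481 - \left(8 + \frac{154}{\left(-111\right) \left(-78\right)}\right)} = \sqrt{10481 - \left(8 + \frac{154}{8658}\right)} = \sqrt{10481 - \frac{34709}{4329}} = \sqrt{\frac{45337540}{4329}} = \frac{2 \sqrt{5451839185}}{1443} \approx 102.34$)
$T - \left(P{\left(-84,-39 \right)} - -24945\right) = \frac{2 \sqrt{5451839185}}{1443} - \left(\left(13 - 84\right) - -24945\right) = \frac{2 \sqrt{5451839185}}{1443} - \left(-71 + 24945\right) = \frac{2 \sqrt{5451839185}}{1443} - 24874 = -24874 + \frac{2 \sqrt{5451839185}}{1443}$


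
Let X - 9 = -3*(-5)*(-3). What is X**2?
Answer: 1296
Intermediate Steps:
X = -36 (X = 9 - 3*(-5)*(-3) = 9 + 15*(-3) = 9 - 45 = -36)
X**2 = (-36)**2 = 1296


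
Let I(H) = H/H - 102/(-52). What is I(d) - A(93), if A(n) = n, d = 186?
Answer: -2341/26 ≈ -90.038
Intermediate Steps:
I(H) = 77/26 (I(H) = 1 - 102*(-1/52) = 1 + 51/26 = 77/26)
I(d) - A(93) = 77/26 - 1*93 = 77/26 - 93 = -2341/26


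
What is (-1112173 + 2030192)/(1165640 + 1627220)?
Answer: 918019/2792860 ≈ 0.32870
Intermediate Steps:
(-1112173 + 2030192)/(1165640 + 1627220) = 918019/2792860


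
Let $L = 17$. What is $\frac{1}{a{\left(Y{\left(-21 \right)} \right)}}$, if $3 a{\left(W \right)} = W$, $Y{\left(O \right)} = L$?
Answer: $\frac{3}{17} \approx 0.17647$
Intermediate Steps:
$Y{\left(O \right)} = 17$
$a{\left(W \right)} = \frac{W}{3}$
$\frac{1}{a{\left(Y{\left(-21 \right)} \right)}} = \frac{1}{\frac{1}{3} \cdot 17} = \frac{1}{\frac{17}{3}} = \frac{3}{17}$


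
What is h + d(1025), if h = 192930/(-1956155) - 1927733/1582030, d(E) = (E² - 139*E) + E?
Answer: 562723212770563847/618939178930 ≈ 9.0917e+5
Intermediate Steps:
d(E) = E² - 138*E
h = -815233118903/618939178930 (h = 192930*(-1/1956155) - 1927733*1/1582030 = -38586/391231 - 1927733/1582030 = -815233118903/618939178930 ≈ -1.3171)
h + d(1025) = -815233118903/618939178930 + 1025*(-138 + 1025) = -815233118903/618939178930 + 1025*887 = -815233118903/618939178930 + 909175 = 562723212770563847/618939178930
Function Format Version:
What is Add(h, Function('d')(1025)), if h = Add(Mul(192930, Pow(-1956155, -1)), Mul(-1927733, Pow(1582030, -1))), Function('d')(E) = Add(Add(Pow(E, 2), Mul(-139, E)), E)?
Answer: Rational(562723212770563847, 618939178930) ≈ 9.0917e+5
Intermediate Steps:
Function('d')(E) = Add(Pow(E, 2), Mul(-138, E))
h = Rational(-815233118903, 618939178930) (h = Add(Mul(192930, Rational(-1, 1956155)), Mul(-1927733, Rational(1, 1582030))) = Add(Rational(-38586, 391231), Rational(-1927733, 1582030)) = Rational(-815233118903, 618939178930) ≈ -1.3171)
Add(h, Function('d')(1025)) = Add(Rational(-815233118903, 618939178930), Mul(1025, Add(-138, 1025))) = Add(Rational(-815233118903, 618939178930), Mul(1025, 887)) = Add(Rational(-815233118903, 618939178930), 909175) = Rational(562723212770563847, 618939178930)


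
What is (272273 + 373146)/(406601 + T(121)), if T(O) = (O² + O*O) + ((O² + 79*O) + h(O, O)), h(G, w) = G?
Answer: 645419/460204 ≈ 1.4025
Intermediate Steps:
T(O) = 3*O² + 80*O (T(O) = (O² + O*O) + ((O² + 79*O) + O) = (O² + O²) + (O² + 80*O) = 2*O² + (O² + 80*O) = 3*O² + 80*O)
(272273 + 373146)/(406601 + T(121)) = (272273 + 373146)/(406601 + 121*(80 + 3*121)) = 645419/(406601 + 121*(80 + 363)) = 645419/(406601 + 121*443) = 645419/(406601 + 53603) = 645419/460204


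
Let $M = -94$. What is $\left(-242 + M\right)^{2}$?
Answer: $112896$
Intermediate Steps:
$\left(-242 + M\right)^{2} = \left(-242 - 94\right)^{2} = \left(-336\right)^{2} = 112896$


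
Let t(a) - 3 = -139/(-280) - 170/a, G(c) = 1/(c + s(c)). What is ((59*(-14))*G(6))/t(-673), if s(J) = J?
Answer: -38912860/2119401 ≈ -18.360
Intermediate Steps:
G(c) = 1/(2*c) (G(c) = 1/(c + c) = 1/(2*c))
t(a) = 979/280 - 170/a (t(a) = 3 + (-139/(-280) - 170/a) = 3 + (-139*(-1/280) - 170/a) = 3 + (139/280 - 170/a) = 979/280 - 170/a)
((59*(-14))*G(6))/t(-673) = ((59*(-14))*((½)/6))/(979/280 - 170/(-673)) = (-413/6)/(979/280 - 170*(-1/673)) = (-826*1/12)/(979/280 + 170/673) = -413/(6*706467/188440) = -413/6*188440/706467 = -38912860/2119401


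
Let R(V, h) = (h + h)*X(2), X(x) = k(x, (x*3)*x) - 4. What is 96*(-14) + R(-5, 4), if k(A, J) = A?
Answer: -1360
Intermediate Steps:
X(x) = -4 + x (X(x) = x - 4 = -4 + x)
R(V, h) = -4*h (R(V, h) = (h + h)*(-4 + 2) = (2*h)*(-2) = -4*h)
96*(-14) + R(-5, 4) = 96*(-14) - 4*4 = -1344 - 16 = -1360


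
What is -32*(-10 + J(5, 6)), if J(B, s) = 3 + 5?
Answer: 64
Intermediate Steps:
J(B, s) = 8
-32*(-10 + J(5, 6)) = -32*(-10 + 8) = -32*(-2) = 64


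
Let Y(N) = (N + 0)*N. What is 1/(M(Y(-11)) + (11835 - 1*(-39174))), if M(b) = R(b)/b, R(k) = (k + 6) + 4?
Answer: 121/6172220 ≈ 1.9604e-5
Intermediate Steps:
R(k) = 10 + k (R(k) = (6 + k) + 4 = 10 + k)
Y(N) = N**2 (Y(N) = N*N = N**2)
M(b) = (10 + b)/b
1/(M(Y(-11)) + (11835 - 1*(-39174))) = 1/((10 + (-11)**2)/((-11)**2) + (11835 - 1*(-39174))) = 1/((10 + 121)/121 + (11835 + 39174)) = 1/((1/121)*131 + 51009) = 1/(131/121 + 51009) = 1/(6172220/121) = 121/6172220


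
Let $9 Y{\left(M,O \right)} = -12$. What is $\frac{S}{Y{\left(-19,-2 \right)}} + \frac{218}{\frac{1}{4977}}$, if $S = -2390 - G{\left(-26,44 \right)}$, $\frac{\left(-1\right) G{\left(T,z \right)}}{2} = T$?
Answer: $\frac{2173635}{2} \approx 1.0868 \cdot 10^{6}$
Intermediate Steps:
$G{\left(T,z \right)} = - 2 T$
$Y{\left(M,O \right)} = - \frac{4}{3}$ ($Y{\left(M,O \right)} = \frac{1}{9} \left(-12\right) = - \frac{4}{3}$)
$S = -2442$ ($S = -2390 - \left(-2\right) \left(-26\right) = -2390 - 52 = -2442$)
$\frac{S}{Y{\left(-19,-2 \right)}} + \frac{218}{\frac{1}{4977}} = - \frac{2442}{- \frac{4}{3}} + \frac{218}{\frac{1}{4977}} = \left(-2442\right) \left(- \frac{3}{4}\right) + 218 \frac{1}{\frac{1}{4977}} = \frac{3663}{2} + 218 \cdot 4977 = \frac{3663}{2} + 1084986 = \frac{2173635}{2}$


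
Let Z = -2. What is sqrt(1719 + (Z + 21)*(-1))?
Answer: 10*sqrt(17) ≈ 41.231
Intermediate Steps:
sqrt(1719 + (Z + 21)*(-1)) = sqrt(1719 + (-2 + 21)*(-1)) = sqrt(1719 + 19*(-1)) = sqrt(1719 - 19) = sqrt(1700) = 10*sqrt(17)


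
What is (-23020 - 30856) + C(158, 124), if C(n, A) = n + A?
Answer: -53594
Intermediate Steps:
C(n, A) = A + n
(-23020 - 30856) + C(158, 124) = (-23020 - 30856) + (124 + 158) = -53876 + 282 = -53594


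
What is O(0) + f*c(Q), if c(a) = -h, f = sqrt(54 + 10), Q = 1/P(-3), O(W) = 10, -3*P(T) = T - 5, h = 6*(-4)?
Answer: 202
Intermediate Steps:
h = -24
P(T) = 5/3 - T/3 (P(T) = -(T - 5)/3 = -(-5 + T)/3 = 5/3 - T/3)
Q = 3/8 (Q = 1/(5/3 - 1/3*(-3)) = 1/(5/3 + 1) = 1/(8/3) = 3/8 ≈ 0.37500)
f = 8 (f = sqrt(64) = 8)
c(a) = 24 (c(a) = -1*(-24) = 24)
O(0) + f*c(Q) = 10 + 8*24 = 10 + 192 = 202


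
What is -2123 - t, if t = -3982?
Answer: 1859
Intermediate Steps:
-2123 - t = -2123 - 1*(-3982) = -2123 + 3982 = 1859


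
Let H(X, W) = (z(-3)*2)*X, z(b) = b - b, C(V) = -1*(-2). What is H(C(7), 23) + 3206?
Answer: 3206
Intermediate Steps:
C(V) = 2
z(b) = 0
H(X, W) = 0 (H(X, W) = (0*2)*X = 0*X = 0)
H(C(7), 23) + 3206 = 0 + 3206 = 3206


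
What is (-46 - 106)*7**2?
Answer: -7448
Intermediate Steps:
(-46 - 106)*7**2 = -152*49 = -7448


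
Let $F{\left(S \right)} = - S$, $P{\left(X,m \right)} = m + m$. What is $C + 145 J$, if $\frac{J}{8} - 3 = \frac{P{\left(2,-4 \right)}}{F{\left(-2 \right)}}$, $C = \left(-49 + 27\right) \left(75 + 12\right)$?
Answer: $-3074$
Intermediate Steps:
$P{\left(X,m \right)} = 2 m$
$C = -1914$ ($C = \left(-22\right) 87 = -1914$)
$J = -8$ ($J = 24 + 8 \frac{2 \left(-4\right)}{\left(-1\right) \left(-2\right)} = 24 + 8 \left(- \frac{8}{2}\right) = 24 + 8 \left(\left(-8\right) \frac{1}{2}\right) = 24 + 8 \left(-4\right) = 24 - 32 = -8$)
$C + 145 J = -1914 + 145 \left(-8\right) = -1914 - 1160 = -3074$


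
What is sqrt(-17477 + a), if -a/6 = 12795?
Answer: I*sqrt(94247) ≈ 307.0*I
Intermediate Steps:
a = -76770 (a = -6*12795 = -76770)
sqrt(-17477 + a) = sqrt(-17477 - 76770) = sqrt(-94247) = I*sqrt(94247)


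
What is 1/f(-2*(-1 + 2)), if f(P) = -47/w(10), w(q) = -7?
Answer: 7/47 ≈ 0.14894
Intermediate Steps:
f(P) = 47/7 (f(P) = -47/(-7) = -47*(-1/7) = 47/7)
1/f(-2*(-1 + 2)) = 1/(47/7) = 7/47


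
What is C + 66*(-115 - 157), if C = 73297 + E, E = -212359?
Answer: -157014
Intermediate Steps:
C = -139062 (C = 73297 - 212359 = -139062)
C + 66*(-115 - 157) = -139062 + 66*(-115 - 157) = -139062 + 66*(-272) = -139062 - 17952 = -157014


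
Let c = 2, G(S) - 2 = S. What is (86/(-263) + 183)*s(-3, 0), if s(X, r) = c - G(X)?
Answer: 144129/263 ≈ 548.02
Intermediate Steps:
G(S) = 2 + S
s(X, r) = -X (s(X, r) = 2 - (2 + X) = 2 + (-2 - X) = -X)
(86/(-263) + 183)*s(-3, 0) = (86/(-263) + 183)*(-1*(-3)) = (86*(-1/263) + 183)*3 = (-86/263 + 183)*3 = (48043/263)*3 = 144129/263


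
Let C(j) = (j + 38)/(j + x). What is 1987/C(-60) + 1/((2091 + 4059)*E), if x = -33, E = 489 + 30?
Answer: 147456288343/17555175 ≈ 8399.6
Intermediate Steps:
E = 519
C(j) = (38 + j)/(-33 + j) (C(j) = (j + 38)/(j - 33) = (38 + j)/(-33 + j))
1987/C(-60) + 1/((2091 + 4059)*E) = 1987/(((38 - 60)/(-33 - 60))) + 1/((2091 + 4059)*519) = 1987/((-22/(-93))) + (1/519)/6150 = 1987/((-1/93*(-22))) + (1/6150)*(1/519) = 1987/(22/93) + 1/3191850 = 1987*(93/22) + 1/3191850 = 184791/22 + 1/3191850 = 147456288343/17555175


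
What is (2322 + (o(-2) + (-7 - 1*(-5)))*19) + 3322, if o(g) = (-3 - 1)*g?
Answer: 5758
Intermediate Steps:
o(g) = -4*g
(2322 + (o(-2) + (-7 - 1*(-5)))*19) + 3322 = (2322 + (-4*(-2) + (-7 - 1*(-5)))*19) + 3322 = (2322 + (8 + (-7 + 5))*19) + 3322 = (2322 + (8 - 2)*19) + 3322 = (2322 + 6*19) + 3322 = (2322 + 114) + 3322 = 2436 + 3322 = 5758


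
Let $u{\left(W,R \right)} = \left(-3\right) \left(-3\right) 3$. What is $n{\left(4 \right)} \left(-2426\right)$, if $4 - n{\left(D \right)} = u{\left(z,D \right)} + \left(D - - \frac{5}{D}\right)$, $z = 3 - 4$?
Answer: $\frac{137069}{2} \approx 68535.0$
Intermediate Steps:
$z = -1$ ($z = 3 - 4 = -1$)
$u{\left(W,R \right)} = 27$ ($u{\left(W,R \right)} = 9 \cdot 3 = 27$)
$n{\left(D \right)} = -23 - D - \frac{5}{D}$ ($n{\left(D \right)} = 4 - \left(27 + \left(D - - \frac{5}{D}\right)\right) = 4 - \left(27 + \left(D + \frac{5}{D}\right)\right) = 4 - \left(27 + D + \frac{5}{D}\right) = -23 - D - \frac{5}{D}$)
$n{\left(4 \right)} \left(-2426\right) = \left(-23 - 4 - \frac{5}{4}\right) \left(-2426\right) = \left(- \frac{113}{4}\right) \left(-2426\right) = \frac{137069}{2}$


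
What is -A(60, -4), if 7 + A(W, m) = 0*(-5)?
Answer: 7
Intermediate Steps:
A(W, m) = -7 (A(W, m) = -7 + 0*(-5) = -7 + 0 = -7)
-A(60, -4) = -1*(-7) = 7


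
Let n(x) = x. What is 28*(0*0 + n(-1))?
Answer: -28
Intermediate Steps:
28*(0*0 + n(-1)) = 28*(0*0 - 1) = 28*(0 - 1) = 28*(-1) = -28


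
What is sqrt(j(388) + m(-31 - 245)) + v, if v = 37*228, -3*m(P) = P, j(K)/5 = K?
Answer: 8436 + 4*sqrt(127) ≈ 8481.1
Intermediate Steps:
j(K) = 5*K
m(P) = -P/3
v = 8436
sqrt(j(388) + m(-31 - 245)) + v = sqrt(5*388 - (-31 - 245)/3) + 8436 = sqrt(1940 - 1/3*(-276)) + 8436 = sqrt(1940 + 92) + 8436 = sqrt(2032) + 8436 = 4*sqrt(127) + 8436 = 8436 + 4*sqrt(127)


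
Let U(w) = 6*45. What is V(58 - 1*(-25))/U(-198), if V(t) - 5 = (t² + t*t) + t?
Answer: 2311/45 ≈ 51.356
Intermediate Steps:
U(w) = 270
V(t) = 5 + t + 2*t² (V(t) = 5 + ((t² + t*t) + t) = 5 + ((t² + t²) + t) = 5 + (2*t² + t) = 5 + (t + 2*t²) = 5 + t + 2*t²)
V(58 - 1*(-25))/U(-198) = (5 + (58 - 1*(-25)) + 2*(58 - 1*(-25))²)/270 = (5 + (58 + 25) + 2*(58 + 25)²)*(1/270) = (5 + 83 + 2*83²)*(1/270) = (5 + 83 + 2*6889)*(1/270) = (5 + 83 + 13778)*(1/270) = 13866*(1/270) = 2311/45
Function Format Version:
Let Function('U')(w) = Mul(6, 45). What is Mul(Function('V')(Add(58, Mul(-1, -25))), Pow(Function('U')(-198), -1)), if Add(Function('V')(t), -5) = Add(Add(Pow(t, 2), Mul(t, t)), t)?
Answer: Rational(2311, 45) ≈ 51.356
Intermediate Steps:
Function('U')(w) = 270
Function('V')(t) = Add(5, t, Mul(2, Pow(t, 2))) (Function('V')(t) = Add(5, Add(Add(Pow(t, 2), Mul(t, t)), t)) = Add(5, Add(Add(Pow(t, 2), Pow(t, 2)), t)) = Add(5, Add(Mul(2, Pow(t, 2)), t)) = Add(5, Add(t, Mul(2, Pow(t, 2)))) = Add(5, t, Mul(2, Pow(t, 2))))
Mul(Function('V')(Add(58, Mul(-1, -25))), Pow(Function('U')(-198), -1)) = Mul(Add(5, Add(58, Mul(-1, -25)), Mul(2, Pow(Add(58, Mul(-1, -25)), 2))), Pow(270, -1)) = Mul(Add(5, Add(58, 25), Mul(2, Pow(Add(58, 25), 2))), Rational(1, 270)) = Mul(Add(5, 83, Mul(2, Pow(83, 2))), Rational(1, 270)) = Mul(Add(5, 83, Mul(2, 6889)), Rational(1, 270)) = Mul(Add(5, 83, 13778), Rational(1, 270)) = Mul(13866, Rational(1, 270)) = Rational(2311, 45)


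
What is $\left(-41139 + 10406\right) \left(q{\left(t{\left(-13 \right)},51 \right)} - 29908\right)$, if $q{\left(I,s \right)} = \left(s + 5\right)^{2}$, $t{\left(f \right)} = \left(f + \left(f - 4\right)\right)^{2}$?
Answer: $822783876$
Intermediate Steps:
$t{\left(f \right)} = \left(-4 + 2 f\right)^{2}$ ($t{\left(f \right)} = \left(f + \left(f - 4\right)\right)^{2} = \left(f + \left(-4 + f\right)\right)^{2} = \left(-4 + 2 f\right)^{2}$)
$q{\left(I,s \right)} = \left(5 + s\right)^{2}$
$\left(-41139 + 10406\right) \left(q{\left(t{\left(-13 \right)},51 \right)} - 29908\right) = \left(-41139 + 10406\right) \left(\left(5 + 51\right)^{2} - 29908\right) = - 30733 \left(56^{2} - 29908\right) = - 30733 \left(3136 - 29908\right) = \left(-30733\right) \left(-26772\right) = 822783876$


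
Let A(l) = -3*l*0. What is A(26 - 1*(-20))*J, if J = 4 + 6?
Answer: 0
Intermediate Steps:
A(l) = 0
J = 10
A(26 - 1*(-20))*J = 0*10 = 0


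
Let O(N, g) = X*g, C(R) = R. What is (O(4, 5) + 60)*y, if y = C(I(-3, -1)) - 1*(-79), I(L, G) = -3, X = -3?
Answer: 3420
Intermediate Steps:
y = 76 (y = -3 - 1*(-79) = -3 + 79 = 76)
O(N, g) = -3*g
(O(4, 5) + 60)*y = (-3*5 + 60)*76 = (-15 + 60)*76 = 45*76 = 3420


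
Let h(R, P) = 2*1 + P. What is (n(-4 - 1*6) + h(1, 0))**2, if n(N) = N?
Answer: 64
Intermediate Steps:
h(R, P) = 2 + P
(n(-4 - 1*6) + h(1, 0))**2 = ((-4 - 1*6) + (2 + 0))**2 = ((-4 - 6) + 2)**2 = (-10 + 2)**2 = (-8)**2 = 64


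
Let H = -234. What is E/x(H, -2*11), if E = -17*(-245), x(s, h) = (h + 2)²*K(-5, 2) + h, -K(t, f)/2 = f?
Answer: -4165/1622 ≈ -2.5678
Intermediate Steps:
K(t, f) = -2*f
x(s, h) = h - 4*(2 + h)² (x(s, h) = (h + 2)²*(-2*2) + h = (2 + h)²*(-4) + h = -4*(2 + h)² + h = h - 4*(2 + h)²)
E = 4165
E/x(H, -2*11) = 4165/(-2*11 - 4*(2 - 2*11)²) = 4165/(-22 - 4*(2 - 22)²) = 4165/(-22 - 4*(-20)²) = 4165/(-22 - 4*400) = 4165/(-22 - 1600) = 4165/(-1622) = 4165*(-1/1622) = -4165/1622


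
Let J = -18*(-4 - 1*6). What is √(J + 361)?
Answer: √541 ≈ 23.259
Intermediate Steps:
J = 180 (J = -18*(-4 - 6) = -18*(-10) = 180)
√(J + 361) = √(180 + 361) = √541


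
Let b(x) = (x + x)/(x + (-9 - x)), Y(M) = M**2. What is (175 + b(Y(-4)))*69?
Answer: 35489/3 ≈ 11830.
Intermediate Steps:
b(x) = -2*x/9 (b(x) = (2*x)/(-9) = (2*x)*(-1/9) = -2*x/9)
(175 + b(Y(-4)))*69 = (175 - 2/9*(-4)**2)*69 = (175 - 2/9*16)*69 = (175 - 32/9)*69 = (1543/9)*69 = 35489/3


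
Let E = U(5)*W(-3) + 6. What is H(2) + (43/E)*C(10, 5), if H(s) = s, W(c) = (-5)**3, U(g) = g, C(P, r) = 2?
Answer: 1152/619 ≈ 1.8611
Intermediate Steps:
W(c) = -125
E = -619 (E = 5*(-125) + 6 = -625 + 6 = -619)
H(2) + (43/E)*C(10, 5) = 2 + (43/(-619))*2 = 2 + (43*(-1/619))*2 = 2 - 43/619*2 = 2 - 86/619 = 1152/619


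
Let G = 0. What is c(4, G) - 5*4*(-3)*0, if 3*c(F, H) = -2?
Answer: -2/3 ≈ -0.66667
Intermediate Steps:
c(F, H) = -2/3 (c(F, H) = (1/3)*(-2) = -2/3)
c(4, G) - 5*4*(-3)*0 = -2/3 - 5*4*(-3)*0 = -2/3 - (-60)*0 = -2/3 - 5*0 = -2/3 + 0 = -2/3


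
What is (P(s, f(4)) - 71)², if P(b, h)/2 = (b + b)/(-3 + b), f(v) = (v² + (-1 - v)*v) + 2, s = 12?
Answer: 38809/9 ≈ 4312.1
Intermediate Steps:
f(v) = 2 + v² + v*(-1 - v) (f(v) = (v² + v*(-1 - v)) + 2 = 2 + v² + v*(-1 - v))
P(b, h) = 4*b/(-3 + b) (P(b, h) = 2*((b + b)/(-3 + b)) = 2*((2*b)/(-3 + b)) = 2*(2*b/(-3 + b)) = 4*b/(-3 + b))
(P(s, f(4)) - 71)² = (4*12/(-3 + 12) - 71)² = (4*12/9 - 71)² = (4*12*(⅑) - 71)² = (16/3 - 71)² = (-197/3)² = 38809/9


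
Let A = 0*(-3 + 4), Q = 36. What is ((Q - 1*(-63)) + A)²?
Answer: 9801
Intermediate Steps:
A = 0 (A = 0*1 = 0)
((Q - 1*(-63)) + A)² = ((36 - 1*(-63)) + 0)² = ((36 + 63) + 0)² = (99 + 0)² = 99² = 9801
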